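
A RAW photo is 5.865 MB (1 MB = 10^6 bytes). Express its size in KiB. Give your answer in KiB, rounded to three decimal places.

5,727.539 KiB

5.865 MB = 5.865 × 10^6 bytes = 5,865,000 bytes
1 KiB = 2^10 bytes = 1,024 bytes
5,865,000 / 1,024 = 5,727.539 KiB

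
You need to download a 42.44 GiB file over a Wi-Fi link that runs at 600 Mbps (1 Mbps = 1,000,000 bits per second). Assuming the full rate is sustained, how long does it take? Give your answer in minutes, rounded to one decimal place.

42.44 GiB = 45,569,603,010.56 bytes = 364,556,824,084.48 bits
600 Mbps = 600,000,000 bits/s
time = 364,556,824,084.48 / 600,000,000 = 607.59 s
607.59 s / 60 = 10.1 minutes

10.1 minutes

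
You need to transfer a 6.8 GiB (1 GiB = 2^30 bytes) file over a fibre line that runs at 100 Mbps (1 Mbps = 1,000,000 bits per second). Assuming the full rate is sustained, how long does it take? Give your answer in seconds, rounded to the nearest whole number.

584 seconds

6.8 GiB = 7,301,444,403.2 bytes = 58,411,555,225.6 bits
100 Mbps = 100,000,000 bits/s
time = 58,411,555,225.6 / 100,000,000 = 584 s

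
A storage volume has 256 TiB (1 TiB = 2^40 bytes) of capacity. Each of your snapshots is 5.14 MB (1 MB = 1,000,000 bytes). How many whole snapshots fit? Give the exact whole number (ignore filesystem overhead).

Capacity: 256 TiB = 281,474,976,710,656 bytes
Per item: 5.14 MB = 5,140,000 bytes
⌊281,474,976,710,656 / 5,140,000⌋ = 54,761,668

54,761,668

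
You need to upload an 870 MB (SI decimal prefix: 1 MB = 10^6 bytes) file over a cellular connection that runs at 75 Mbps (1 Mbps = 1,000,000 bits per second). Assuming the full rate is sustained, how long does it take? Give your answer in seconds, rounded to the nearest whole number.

870 MB = 870,000,000 bytes = 6,960,000,000 bits
75 Mbps = 75,000,000 bits/s
time = 6,960,000,000 / 75,000,000 = 93 s

93 seconds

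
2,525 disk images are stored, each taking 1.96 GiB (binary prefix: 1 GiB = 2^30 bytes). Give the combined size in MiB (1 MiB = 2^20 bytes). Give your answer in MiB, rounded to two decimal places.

5,067,776.00 MiB

Total = 2,525 × 1.96 GiB = 4949 GiB
= 4949 × 1,073,741,824 bytes = 5,313,948,286,976 bytes
1 MiB = 1,048,576 bytes
5,313,948,286,976 / 1,048,576 = 5,067,776.00 MiB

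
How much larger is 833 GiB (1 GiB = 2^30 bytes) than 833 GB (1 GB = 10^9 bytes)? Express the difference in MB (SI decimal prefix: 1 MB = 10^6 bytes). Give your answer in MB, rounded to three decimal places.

833 GiB = 833 × 1,073,741,824 = 894,426,939,392 bytes
833 GB = 833 × 1,000,000,000 = 833,000,000,000 bytes
difference = 61,426,939,392 bytes
61,426,939,392 / 1,000,000 = 61,426.939 MB

61,426.939 MB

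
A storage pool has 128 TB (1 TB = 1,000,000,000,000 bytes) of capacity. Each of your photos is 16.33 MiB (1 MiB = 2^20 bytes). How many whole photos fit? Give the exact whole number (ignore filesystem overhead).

7,475,218

Capacity: 128 TB = 128,000,000,000,000 bytes
Per item: 16.33 MiB = 17,123,246.08 bytes
⌊128,000,000,000,000 / 17,123,246.08⌋ = 7,475,218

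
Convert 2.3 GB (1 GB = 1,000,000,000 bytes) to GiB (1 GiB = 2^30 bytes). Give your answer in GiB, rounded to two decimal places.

2.14 GiB

2.3 GB = 2.3 × 10^9 bytes = 2,300,000,000 bytes
1 GiB = 2^30 bytes = 1,073,741,824 bytes
2,300,000,000 / 1,073,741,824 = 2.14 GiB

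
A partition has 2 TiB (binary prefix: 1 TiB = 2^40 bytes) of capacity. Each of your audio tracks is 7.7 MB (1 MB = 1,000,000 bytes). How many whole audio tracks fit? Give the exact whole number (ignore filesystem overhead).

285,587

Capacity: 2 TiB = 2,199,023,255,552 bytes
Per item: 7.7 MB = 7,700,000 bytes
⌊2,199,023,255,552 / 7,700,000⌋ = 285,587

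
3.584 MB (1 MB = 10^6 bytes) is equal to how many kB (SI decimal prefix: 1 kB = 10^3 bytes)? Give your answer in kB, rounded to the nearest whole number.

3,584 kB

3.584 MB = 3.584 × 10^6 bytes = 3,584,000 bytes
1 kB = 10^3 bytes = 1,000 bytes
3,584,000 / 1,000 = 3,584 kB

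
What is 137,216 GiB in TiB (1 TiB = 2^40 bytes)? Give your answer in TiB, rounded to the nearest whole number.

134 TiB

137,216 GiB = 137,216 × 2^30 bytes = 147,334,558,121,984 bytes
1 TiB = 1,099,511,627,776 bytes
147,334,558,121,984 / 1,099,511,627,776 = 134 TiB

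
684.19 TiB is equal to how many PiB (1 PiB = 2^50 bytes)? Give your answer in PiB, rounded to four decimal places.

0.6682 PiB

684.19 TiB = 684.19 × 2^40 bytes = 752,274,860,608,061.44 bytes
1 PiB = 2^50 bytes = 1,125,899,906,842,624 bytes
752,274,860,608,061.44 / 1,125,899,906,842,624 = 0.6682 PiB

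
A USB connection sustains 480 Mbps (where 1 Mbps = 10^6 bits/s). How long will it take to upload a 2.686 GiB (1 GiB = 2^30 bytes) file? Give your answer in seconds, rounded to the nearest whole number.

48 seconds

2.686 GiB = 2,884,070,539.264 bytes = 23,072,564,314.112 bits
480 Mbps = 480,000,000 bits/s
time = 23,072,564,314.112 / 480,000,000 = 48 s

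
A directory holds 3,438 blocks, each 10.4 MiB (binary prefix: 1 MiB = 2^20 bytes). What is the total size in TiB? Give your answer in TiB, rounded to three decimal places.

0.034 TiB

Total = 3,438 × 10.4 MiB = 35755.2 MiB
= 35755.2 × 1,048,576 bytes = 37,492,044,595.2 bytes
1 TiB = 1,099,511,627,776 bytes
37,492,044,595.2 / 1,099,511,627,776 = 0.034 TiB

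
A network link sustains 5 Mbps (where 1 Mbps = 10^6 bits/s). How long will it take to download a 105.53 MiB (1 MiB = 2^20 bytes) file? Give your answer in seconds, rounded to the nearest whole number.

177 seconds

105.53 MiB = 110,656,225.28 bytes = 885,249,802.24 bits
5 Mbps = 5,000,000 bits/s
time = 885,249,802.24 / 5,000,000 = 177 s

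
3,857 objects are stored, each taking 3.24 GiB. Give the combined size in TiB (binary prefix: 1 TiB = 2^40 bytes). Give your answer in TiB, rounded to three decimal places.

12.204 TiB

Total = 3,857 × 3.24 GiB = 12496.68 GiB
= 12496.68 × 1,073,741,824 bytes = 13,418,207,977,144.32 bytes
1 TiB = 1,099,511,627,776 bytes
13,418,207,977,144.32 / 1,099,511,627,776 = 12.204 TiB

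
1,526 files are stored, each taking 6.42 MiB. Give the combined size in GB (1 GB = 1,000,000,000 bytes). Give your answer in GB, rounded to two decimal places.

Total = 1,526 × 6.42 MiB = 9796.92 MiB
= 9796.92 × 1,048,576 bytes = 10,272,815,185.92 bytes
1 GB = 1,000,000,000 bytes
10,272,815,185.92 / 1,000,000,000 = 10.27 GB

10.27 GB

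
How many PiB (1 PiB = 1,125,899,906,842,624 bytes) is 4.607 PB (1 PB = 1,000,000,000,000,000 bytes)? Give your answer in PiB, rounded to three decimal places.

4.607 PB × 1,000,000,000,000,000 bytes/PB = 4,607,000,000,000,000 bytes
1 PiB = 1,125,899,906,842,624 bytes
4,607,000,000,000,000 / 1,125,899,906,842,624 = 4.092 PiB

4.092 PiB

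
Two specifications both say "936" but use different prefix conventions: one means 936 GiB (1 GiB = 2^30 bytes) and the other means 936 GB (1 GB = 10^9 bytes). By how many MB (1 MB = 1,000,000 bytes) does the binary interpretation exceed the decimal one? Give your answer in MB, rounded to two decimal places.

69,022.35 MB

936 GiB = 936 × 1,073,741,824 = 1,005,022,347,264 bytes
936 GB = 936 × 1,000,000,000 = 936,000,000,000 bytes
difference = 69,022,347,264 bytes
69,022,347,264 / 1,000,000 = 69,022.35 MB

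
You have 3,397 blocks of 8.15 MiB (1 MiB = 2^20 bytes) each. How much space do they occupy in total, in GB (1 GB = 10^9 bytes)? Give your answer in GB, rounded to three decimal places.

29.030 GB

Total = 3,397 × 8.15 MiB = 27685.55 MiB
= 27685.55 × 1,048,576 bytes = 29,030,403,276.8 bytes
1 GB = 1,000,000,000 bytes
29,030,403,276.8 / 1,000,000,000 = 29.030 GB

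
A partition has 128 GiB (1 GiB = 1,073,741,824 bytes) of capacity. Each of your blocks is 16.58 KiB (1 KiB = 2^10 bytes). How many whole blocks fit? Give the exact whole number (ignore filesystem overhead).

Capacity: 128 GiB = 137,438,953,472 bytes
Per item: 16.58 KiB = 16,977.92 bytes
⌊137,438,953,472 / 16,977.92⌋ = 8,095,158

8,095,158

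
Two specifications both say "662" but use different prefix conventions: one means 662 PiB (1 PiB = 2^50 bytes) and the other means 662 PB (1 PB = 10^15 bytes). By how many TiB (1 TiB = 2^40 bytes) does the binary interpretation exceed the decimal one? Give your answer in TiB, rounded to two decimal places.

662 PiB = 662 × 1,125,899,906,842,624 = 745,345,738,329,817,088 bytes
662 PB = 662 × 1,000,000,000,000,000 = 662,000,000,000,000,000 bytes
difference = 83,345,738,329,817,088 bytes
83,345,738,329,817,088 / 1,099,511,627,776 = 75,802.51 TiB

75,802.51 TiB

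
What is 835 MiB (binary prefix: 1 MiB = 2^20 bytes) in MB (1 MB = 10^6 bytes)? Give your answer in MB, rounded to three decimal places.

875.561 MB

835 MiB = 835 × 2^20 bytes = 875,560,960 bytes
1 MB = 1,000,000 bytes
875,560,960 / 1,000,000 = 875.561 MB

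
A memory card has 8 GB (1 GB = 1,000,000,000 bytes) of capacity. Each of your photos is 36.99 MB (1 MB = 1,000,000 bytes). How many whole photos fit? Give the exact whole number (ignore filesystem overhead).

216

Capacity: 8 GB = 8,000,000,000 bytes
Per item: 36.99 MB = 36,990,000 bytes
⌊8,000,000,000 / 36,990,000⌋ = 216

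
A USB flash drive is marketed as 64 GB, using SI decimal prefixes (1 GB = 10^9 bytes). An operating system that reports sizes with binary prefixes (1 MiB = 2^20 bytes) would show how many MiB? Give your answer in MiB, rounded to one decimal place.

61,035.2 MiB

64 GB = 64 × 10^9 bytes = 64,000,000,000 bytes
1 MiB = 2^20 bytes = 1,048,576 bytes
64,000,000,000 / 1,048,576 = 61,035.2 MiB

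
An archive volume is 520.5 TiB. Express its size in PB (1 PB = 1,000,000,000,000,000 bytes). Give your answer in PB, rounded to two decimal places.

520.5 TiB = 520.5 × 2^40 bytes = 572,295,802,257,408 bytes
1 PB = 1,000,000,000,000,000 bytes
572,295,802,257,408 / 1,000,000,000,000,000 = 0.57 PB

0.57 PB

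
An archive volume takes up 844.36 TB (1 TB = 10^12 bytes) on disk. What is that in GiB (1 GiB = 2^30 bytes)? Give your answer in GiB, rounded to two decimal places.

844.36 TB = 844.36 × 10^12 bytes = 844,360,000,000,000 bytes
1 GiB = 2^30 bytes = 1,073,741,824 bytes
844,360,000,000,000 / 1,073,741,824 = 786,371.53 GiB

786,371.53 GiB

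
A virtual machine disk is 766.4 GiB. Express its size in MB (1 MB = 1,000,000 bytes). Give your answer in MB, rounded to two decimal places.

766.4 GiB = 766.4 × 2^30 bytes = 822,915,733,913.6 bytes
1 MB = 1,000,000 bytes
822,915,733,913.6 / 1,000,000 = 822,915.73 MB

822,915.73 MB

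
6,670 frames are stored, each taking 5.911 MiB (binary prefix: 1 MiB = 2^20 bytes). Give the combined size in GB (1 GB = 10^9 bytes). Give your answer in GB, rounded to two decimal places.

Total = 6,670 × 5.911 MiB = 39426.37 MiB
= 39426.37 × 1,048,576 bytes = 41,341,545,349.12 bytes
1 GB = 1,000,000,000 bytes
41,341,545,349.12 / 1,000,000,000 = 41.34 GB

41.34 GB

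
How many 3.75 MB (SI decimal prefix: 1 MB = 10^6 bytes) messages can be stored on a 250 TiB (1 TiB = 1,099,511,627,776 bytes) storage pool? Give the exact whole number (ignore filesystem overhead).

Capacity: 250 TiB = 274,877,906,944,000 bytes
Per item: 3.75 MB = 3,750,000 bytes
⌊274,877,906,944,000 / 3,750,000⌋ = 73,300,775

73,300,775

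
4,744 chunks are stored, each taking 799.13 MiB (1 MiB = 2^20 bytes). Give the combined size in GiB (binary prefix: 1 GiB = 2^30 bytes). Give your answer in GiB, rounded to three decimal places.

Total = 4,744 × 799.13 MiB = 3791072.72 MiB
= 3791072.72 × 1,048,576 bytes = 3,975,227,868,446.72 bytes
1 GiB = 1,073,741,824 bytes
3,975,227,868,446.72 / 1,073,741,824 = 3,702.219 GiB

3,702.219 GiB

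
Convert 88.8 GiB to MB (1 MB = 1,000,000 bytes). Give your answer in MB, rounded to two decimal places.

88.8 GiB = 88.8 × 2^30 bytes = 95,348,273,971.2 bytes
1 MB = 1,000,000 bytes
95,348,273,971.2 / 1,000,000 = 95,348.27 MB

95,348.27 MB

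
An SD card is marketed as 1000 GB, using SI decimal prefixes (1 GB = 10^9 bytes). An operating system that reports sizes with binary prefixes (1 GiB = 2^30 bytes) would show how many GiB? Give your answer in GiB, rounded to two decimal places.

1000 GB × 1,000,000,000 bytes/GB = 1,000,000,000,000 bytes
1 GiB = 1,073,741,824 bytes
1,000,000,000,000 / 1,073,741,824 = 931.32 GiB

931.32 GiB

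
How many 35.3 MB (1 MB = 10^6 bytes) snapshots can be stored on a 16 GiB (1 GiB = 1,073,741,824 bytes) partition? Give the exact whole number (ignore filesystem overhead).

Capacity: 16 GiB = 17,179,869,184 bytes
Per item: 35.3 MB = 35,300,000 bytes
⌊17,179,869,184 / 35,300,000⌋ = 486

486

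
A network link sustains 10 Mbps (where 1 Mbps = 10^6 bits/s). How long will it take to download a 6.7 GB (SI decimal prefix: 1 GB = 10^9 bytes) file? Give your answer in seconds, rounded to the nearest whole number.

6.7 GB = 6,700,000,000 bytes = 53,600,000,000 bits
10 Mbps = 10,000,000 bits/s
time = 53,600,000,000 / 10,000,000 = 5,360 s

5,360 seconds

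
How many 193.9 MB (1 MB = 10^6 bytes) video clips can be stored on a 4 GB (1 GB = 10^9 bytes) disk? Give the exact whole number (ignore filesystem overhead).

20

Capacity: 4 GB = 4,000,000,000 bytes
Per item: 193.9 MB = 193,900,000 bytes
⌊4,000,000,000 / 193,900,000⌋ = 20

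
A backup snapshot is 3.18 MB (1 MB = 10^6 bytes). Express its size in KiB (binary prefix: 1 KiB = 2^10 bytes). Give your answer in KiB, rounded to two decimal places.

3,105.47 KiB

3.18 MB × 1,000,000 bytes/MB = 3,180,000 bytes
1 KiB = 1,024 bytes
3,180,000 / 1,024 = 3,105.47 KiB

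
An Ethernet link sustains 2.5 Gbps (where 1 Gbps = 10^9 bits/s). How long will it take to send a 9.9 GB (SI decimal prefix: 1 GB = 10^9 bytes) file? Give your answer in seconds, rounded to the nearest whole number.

9.9 GB = 9,900,000,000 bytes = 79,200,000,000 bits
2.5 Gbps = 2,500,000,000 bits/s
time = 79,200,000,000 / 2,500,000,000 = 32 s

32 seconds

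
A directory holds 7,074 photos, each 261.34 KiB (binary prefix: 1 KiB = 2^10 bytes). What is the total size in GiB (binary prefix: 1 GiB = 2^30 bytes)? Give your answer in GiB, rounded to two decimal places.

1.76 GiB

Total = 7,074 × 261.34 KiB = 1848719.16 KiB
= 1848719.16 × 1,024 bytes = 1,893,088,419.84 bytes
1 GiB = 1,073,741,824 bytes
1,893,088,419.84 / 1,073,741,824 = 1.76 GiB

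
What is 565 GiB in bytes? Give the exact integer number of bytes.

606,664,130,560 bytes

565 × 1,073,741,824 = 606,664,130,560 bytes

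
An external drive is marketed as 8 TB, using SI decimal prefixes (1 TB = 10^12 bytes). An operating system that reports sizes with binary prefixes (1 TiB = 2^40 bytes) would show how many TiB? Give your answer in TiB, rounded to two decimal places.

7.28 TiB

8 TB × 1,000,000,000,000 bytes/TB = 8,000,000,000,000 bytes
1 TiB = 2^40 bytes = 1,099,511,627,776 bytes
8,000,000,000,000 / 1,099,511,627,776 = 7.28 TiB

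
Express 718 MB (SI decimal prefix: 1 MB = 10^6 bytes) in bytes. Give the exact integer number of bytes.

718,000,000 bytes

718 × 1,000,000 = 718,000,000 bytes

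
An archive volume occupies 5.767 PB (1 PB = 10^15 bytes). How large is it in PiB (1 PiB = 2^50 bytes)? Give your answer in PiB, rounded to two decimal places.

5.767 PB = 5.767 × 10^15 bytes = 5,767,000,000,000,000 bytes
1 PiB = 2^50 bytes = 1,125,899,906,842,624 bytes
5,767,000,000,000,000 / 1,125,899,906,842,624 = 5.12 PiB

5.12 PiB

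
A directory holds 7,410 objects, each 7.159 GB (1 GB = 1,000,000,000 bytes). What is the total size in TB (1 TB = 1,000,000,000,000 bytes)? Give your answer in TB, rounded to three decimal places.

Total = 7,410 × 7.159 GB = 53048.19 GB
= 53048.19 × 1,000,000,000 bytes = 53,048,190,000,000 bytes
1 TB = 1,000,000,000,000 bytes
53,048,190,000,000 / 1,000,000,000,000 = 53.048 TB

53.048 TB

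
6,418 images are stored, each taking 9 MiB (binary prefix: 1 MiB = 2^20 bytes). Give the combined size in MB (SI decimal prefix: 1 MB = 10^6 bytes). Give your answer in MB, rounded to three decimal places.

Total = 6,418 × 9 MiB = 57,762 MiB
= 57,762 × 1,048,576 bytes = 60,567,846,912 bytes
1 MB = 1,000,000 bytes
60,567,846,912 / 1,000,000 = 60,567.847 MB

60,567.847 MB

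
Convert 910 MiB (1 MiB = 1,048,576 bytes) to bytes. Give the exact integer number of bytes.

910 × 1,048,576 = 954,204,160 bytes  (1 MiB = 2^20 bytes)

954,204,160 bytes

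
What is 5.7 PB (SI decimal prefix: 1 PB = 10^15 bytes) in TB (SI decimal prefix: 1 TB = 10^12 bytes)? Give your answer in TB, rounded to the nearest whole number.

5,700 TB

5.7 PB = 5.7 × 10^15 bytes = 5,700,000,000,000,000 bytes
1 TB = 10^12 bytes = 1,000,000,000,000 bytes
5,700,000,000,000,000 / 1,000,000,000,000 = 5,700 TB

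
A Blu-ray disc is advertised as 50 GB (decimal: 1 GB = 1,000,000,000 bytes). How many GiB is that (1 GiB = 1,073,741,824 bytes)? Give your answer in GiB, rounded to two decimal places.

46.57 GiB

50 GB = 50 × 10^9 bytes = 50,000,000,000 bytes
1 GiB = 2^30 bytes = 1,073,741,824 bytes
50,000,000,000 / 1,073,741,824 = 46.57 GiB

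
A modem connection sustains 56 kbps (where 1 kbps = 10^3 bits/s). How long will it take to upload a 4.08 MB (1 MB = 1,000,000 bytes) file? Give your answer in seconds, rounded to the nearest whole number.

4.08 MB = 4,080,000 bytes = 32,640,000 bits
56 kbps = 56,000 bits/s
time = 32,640,000 / 56,000 = 583 s

583 seconds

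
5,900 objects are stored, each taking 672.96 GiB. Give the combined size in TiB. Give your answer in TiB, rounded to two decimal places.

3,877.41 TiB

Total = 5,900 × 672.96 GiB = 3,970,464 GiB
= 3,970,464 × 1,073,741,824 bytes = 4,263,253,257,486,336 bytes
1 TiB = 1,099,511,627,776 bytes
4,263,253,257,486,336 / 1,099,511,627,776 = 3,877.41 TiB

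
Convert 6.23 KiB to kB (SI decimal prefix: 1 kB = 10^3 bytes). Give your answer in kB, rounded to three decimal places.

6.23 KiB = 6.23 × 2^10 bytes = 6,379.52 bytes
1 kB = 10^3 bytes = 1,000 bytes
6,379.52 / 1,000 = 6.380 kB

6.380 kB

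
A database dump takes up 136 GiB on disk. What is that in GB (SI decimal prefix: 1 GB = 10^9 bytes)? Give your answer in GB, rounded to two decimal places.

136 GiB = 136 × 2^30 bytes = 146,028,888,064 bytes
1 GB = 10^9 bytes = 1,000,000,000 bytes
146,028,888,064 / 1,000,000,000 = 146.03 GB

146.03 GB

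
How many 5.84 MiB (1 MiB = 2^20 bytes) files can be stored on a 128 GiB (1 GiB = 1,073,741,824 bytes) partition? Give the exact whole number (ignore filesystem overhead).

Capacity: 128 GiB = 137,438,953,472 bytes
Per item: 5.84 MiB = 6,123,683.84 bytes
⌊137,438,953,472 / 6,123,683.84⌋ = 22,443

22,443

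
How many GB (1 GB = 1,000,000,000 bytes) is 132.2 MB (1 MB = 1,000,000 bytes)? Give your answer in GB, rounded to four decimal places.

132.2 MB = 132.2 × 10^6 bytes = 132,200,000 bytes
1 GB = 1,000,000,000 bytes
132,200,000 / 1,000,000,000 = 0.1322 GB

0.1322 GB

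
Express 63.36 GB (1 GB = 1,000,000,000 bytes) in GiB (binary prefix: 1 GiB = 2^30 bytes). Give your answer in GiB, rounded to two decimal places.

63.36 GB = 63.36 × 10^9 bytes = 63,360,000,000 bytes
1 GiB = 2^30 bytes = 1,073,741,824 bytes
63,360,000,000 / 1,073,741,824 = 59.01 GiB

59.01 GiB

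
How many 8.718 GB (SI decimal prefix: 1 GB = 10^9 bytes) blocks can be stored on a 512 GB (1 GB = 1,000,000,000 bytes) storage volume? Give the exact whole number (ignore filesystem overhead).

Capacity: 512 GB = 512,000,000,000 bytes
Per item: 8.718 GB = 8,718,000,000 bytes
⌊512,000,000,000 / 8,718,000,000⌋ = 58

58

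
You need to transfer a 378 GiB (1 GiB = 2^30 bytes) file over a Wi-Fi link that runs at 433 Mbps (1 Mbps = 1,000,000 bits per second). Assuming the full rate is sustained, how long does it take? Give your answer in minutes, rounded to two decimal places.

378 GiB = 405,874,409,472 bytes = 3,246,995,275,776 bits
433 Mbps = 433,000,000 bits/s
time = 3,246,995,275,776 / 433,000,000 = 7,498.834 s
7,498.834 s / 60 = 124.98 minutes

124.98 minutes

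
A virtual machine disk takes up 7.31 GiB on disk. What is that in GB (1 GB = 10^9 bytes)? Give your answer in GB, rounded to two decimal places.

7.31 GiB = 7.31 × 2^30 bytes = 7,849,052,733.44 bytes
1 GB = 10^9 bytes = 1,000,000,000 bytes
7,849,052,733.44 / 1,000,000,000 = 7.85 GB

7.85 GB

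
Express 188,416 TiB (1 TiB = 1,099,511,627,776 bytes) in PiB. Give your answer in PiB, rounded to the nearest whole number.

184 PiB

188,416 TiB × 1,099,511,627,776 bytes/TiB = 207,165,582,859,042,816 bytes
1 PiB = 2^50 bytes = 1,125,899,906,842,624 bytes
207,165,582,859,042,816 / 1,125,899,906,842,624 = 184 PiB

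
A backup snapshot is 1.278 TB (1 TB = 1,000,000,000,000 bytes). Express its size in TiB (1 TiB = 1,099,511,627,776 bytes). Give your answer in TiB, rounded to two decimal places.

1.278 TB × 1,000,000,000,000 bytes/TB = 1,278,000,000,000 bytes
1 TiB = 1,099,511,627,776 bytes
1,278,000,000,000 / 1,099,511,627,776 = 1.16 TiB

1.16 TiB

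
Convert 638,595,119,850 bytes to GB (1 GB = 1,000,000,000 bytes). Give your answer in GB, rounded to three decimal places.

638.595 GB

638,595,119,850 bytes given.
1 GB = 10^9 bytes = 1,000,000,000 bytes
638,595,119,850 / 1,000,000,000 = 638.595 GB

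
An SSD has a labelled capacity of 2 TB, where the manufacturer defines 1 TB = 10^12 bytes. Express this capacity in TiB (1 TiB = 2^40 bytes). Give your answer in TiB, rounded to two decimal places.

2 TB × 1,000,000,000,000 bytes/TB = 2,000,000,000,000 bytes
1 TiB = 2^40 bytes = 1,099,511,627,776 bytes
2,000,000,000,000 / 1,099,511,627,776 = 1.82 TiB

1.82 TiB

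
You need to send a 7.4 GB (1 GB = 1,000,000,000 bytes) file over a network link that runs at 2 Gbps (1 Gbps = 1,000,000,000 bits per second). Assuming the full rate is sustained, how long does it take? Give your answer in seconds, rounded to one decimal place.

29.6 seconds

7.4 GB = 7,400,000,000 bytes = 59,200,000,000 bits
2 Gbps = 2,000,000,000 bits/s
time = 59,200,000,000 / 2,000,000,000 = 29.6 s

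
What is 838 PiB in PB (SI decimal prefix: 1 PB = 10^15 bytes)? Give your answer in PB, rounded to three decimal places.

943.504 PB

838 PiB = 838 × 2^50 bytes = 943,504,121,934,118,912 bytes
1 PB = 1,000,000,000,000,000 bytes
943,504,121,934,118,912 / 1,000,000,000,000,000 = 943.504 PB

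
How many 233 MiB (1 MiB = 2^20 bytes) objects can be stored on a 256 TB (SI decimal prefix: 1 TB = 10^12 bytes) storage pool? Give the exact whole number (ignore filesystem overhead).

Capacity: 256 TB = 256,000,000,000,000 bytes
Per item: 233 MiB = 244,318,208 bytes
⌊256,000,000,000,000 / 244,318,208⌋ = 1,047,813

1,047,813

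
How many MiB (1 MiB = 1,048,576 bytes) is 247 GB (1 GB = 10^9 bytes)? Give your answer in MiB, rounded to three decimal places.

247 GB × 1,000,000,000 bytes/GB = 247,000,000,000 bytes
1 MiB = 2^20 bytes = 1,048,576 bytes
247,000,000,000 / 1,048,576 = 235,557.556 MiB

235,557.556 MiB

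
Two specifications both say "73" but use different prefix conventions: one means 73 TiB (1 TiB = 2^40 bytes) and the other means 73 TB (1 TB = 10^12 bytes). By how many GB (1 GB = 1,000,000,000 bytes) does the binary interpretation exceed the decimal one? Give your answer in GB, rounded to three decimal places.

73 TiB = 73 × 1,099,511,627,776 = 80,264,348,827,648 bytes
73 TB = 73 × 1,000,000,000,000 = 73,000,000,000,000 bytes
difference = 7,264,348,827,648 bytes
7,264,348,827,648 / 1,000,000,000 = 7,264.349 GB

7,264.349 GB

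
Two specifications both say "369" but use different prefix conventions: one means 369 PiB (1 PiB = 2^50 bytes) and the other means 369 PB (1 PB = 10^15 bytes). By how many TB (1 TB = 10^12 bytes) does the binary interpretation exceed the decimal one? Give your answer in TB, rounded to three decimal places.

369 PiB = 369 × 1,125,899,906,842,624 = 415,457,065,624,928,256 bytes
369 PB = 369 × 1,000,000,000,000,000 = 369,000,000,000,000,000 bytes
difference = 46,457,065,624,928,256 bytes
46,457,065,624,928,256 / 1,000,000,000,000 = 46,457.066 TB

46,457.066 TB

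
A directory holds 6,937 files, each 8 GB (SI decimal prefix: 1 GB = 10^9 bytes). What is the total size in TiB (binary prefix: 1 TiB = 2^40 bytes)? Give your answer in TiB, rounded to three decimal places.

Total = 6,937 × 8 GB = 55,496 GB
= 55,496 × 1,000,000,000 bytes = 55,496,000,000,000 bytes
1 TiB = 1,099,511,627,776 bytes
55,496,000,000,000 / 1,099,511,627,776 = 50.473 TiB

50.473 TiB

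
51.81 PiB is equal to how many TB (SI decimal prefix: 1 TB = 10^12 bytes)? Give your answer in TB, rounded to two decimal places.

58,332.87 TB

51.81 PiB × 1,125,899,906,842,624 bytes/PiB = 58,332,874,173,516,349.44 bytes
1 TB = 10^12 bytes = 1,000,000,000,000 bytes
58,332,874,173,516,349.44 / 1,000,000,000,000 = 58,332.87 TB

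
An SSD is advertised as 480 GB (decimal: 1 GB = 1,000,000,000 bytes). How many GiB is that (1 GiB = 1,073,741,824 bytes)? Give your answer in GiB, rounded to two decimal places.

480 GB = 480 × 10^9 bytes = 480,000,000,000 bytes
1 GiB = 1,073,741,824 bytes
480,000,000,000 / 1,073,741,824 = 447.03 GiB

447.03 GiB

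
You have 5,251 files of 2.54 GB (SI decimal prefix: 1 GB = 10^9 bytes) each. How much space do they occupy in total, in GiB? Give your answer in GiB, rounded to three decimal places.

Total = 5,251 × 2.54 GB = 13337.54 GB
= 13337.54 × 1,000,000,000 bytes = 13,337,540,000,000 bytes
1 GiB = 1,073,741,824 bytes
13,337,540,000,000 / 1,073,741,824 = 12,421.552 GiB

12,421.552 GiB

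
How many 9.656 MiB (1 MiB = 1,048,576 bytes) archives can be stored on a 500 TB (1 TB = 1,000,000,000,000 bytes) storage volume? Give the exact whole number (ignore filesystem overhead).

Capacity: 500 TB = 500,000,000,000,000 bytes
Per item: 9.656 MiB = 10,125,049.856 bytes
⌊500,000,000,000,000 / 10,125,049.856⌋ = 49,382,472

49,382,472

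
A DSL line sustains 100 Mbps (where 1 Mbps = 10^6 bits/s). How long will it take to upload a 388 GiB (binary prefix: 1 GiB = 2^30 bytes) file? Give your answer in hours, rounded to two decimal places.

388 GiB = 416,611,827,712 bytes = 3,332,894,621,696 bits
100 Mbps = 100,000,000 bits/s
time = 3,332,894,621,696 / 100,000,000 = 33,328.9462 s
33,328.9462 s / 3600 = 9.26 hours

9.26 hours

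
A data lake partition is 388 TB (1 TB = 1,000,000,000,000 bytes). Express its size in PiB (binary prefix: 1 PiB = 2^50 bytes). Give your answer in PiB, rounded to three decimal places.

388 TB = 388 × 10^12 bytes = 388,000,000,000,000 bytes
1 PiB = 1,125,899,906,842,624 bytes
388,000,000,000,000 / 1,125,899,906,842,624 = 0.345 PiB

0.345 PiB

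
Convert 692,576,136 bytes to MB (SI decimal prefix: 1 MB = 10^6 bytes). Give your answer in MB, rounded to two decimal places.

692.58 MB

692,576,136 bytes given.
1 MB = 1,000,000 bytes
692,576,136 / 1,000,000 = 692.58 MB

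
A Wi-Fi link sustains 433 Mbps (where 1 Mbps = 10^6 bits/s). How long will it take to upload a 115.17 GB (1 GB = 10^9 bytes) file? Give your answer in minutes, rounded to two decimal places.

115.17 GB = 115,170,000,000 bytes = 921,360,000,000 bits
433 Mbps = 433,000,000 bits/s
time = 921,360,000,000 / 433,000,000 = 2,127.852 s
2,127.852 s / 60 = 35.46 minutes

35.46 minutes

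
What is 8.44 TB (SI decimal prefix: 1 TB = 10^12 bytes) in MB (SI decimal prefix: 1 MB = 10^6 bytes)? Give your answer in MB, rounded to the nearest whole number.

8,440,000 MB

8.44 TB = 8.44 × 10^12 bytes = 8,440,000,000,000 bytes
1 MB = 1,000,000 bytes
8,440,000,000,000 / 1,000,000 = 8,440,000 MB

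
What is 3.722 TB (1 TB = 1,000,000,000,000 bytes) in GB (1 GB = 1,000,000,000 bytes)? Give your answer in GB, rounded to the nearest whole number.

3,722 GB

3.722 TB = 3.722 × 10^12 bytes = 3,722,000,000,000 bytes
1 GB = 1,000,000,000 bytes
3,722,000,000,000 / 1,000,000,000 = 3,722 GB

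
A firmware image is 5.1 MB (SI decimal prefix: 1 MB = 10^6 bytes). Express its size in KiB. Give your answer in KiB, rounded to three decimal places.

5.1 MB × 1,000,000 bytes/MB = 5,100,000 bytes
1 KiB = 1,024 bytes
5,100,000 / 1,024 = 4,980.469 KiB

4,980.469 KiB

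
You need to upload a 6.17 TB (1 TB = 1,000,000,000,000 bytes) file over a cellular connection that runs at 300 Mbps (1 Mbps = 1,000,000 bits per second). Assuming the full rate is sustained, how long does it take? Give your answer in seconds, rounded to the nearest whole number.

164,533 seconds

6.17 TB = 6,170,000,000,000 bytes = 49,360,000,000,000 bits
300 Mbps = 300,000,000 bits/s
time = 49,360,000,000,000 / 300,000,000 = 164,533 s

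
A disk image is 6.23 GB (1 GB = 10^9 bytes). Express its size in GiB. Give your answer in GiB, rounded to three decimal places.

6.23 GB × 1,000,000,000 bytes/GB = 6,230,000,000 bytes
1 GiB = 2^30 bytes = 1,073,741,824 bytes
6,230,000,000 / 1,073,741,824 = 5.802 GiB

5.802 GiB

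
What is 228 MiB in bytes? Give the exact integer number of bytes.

239,075,328 bytes

228 × 1,048,576 = 239,075,328 bytes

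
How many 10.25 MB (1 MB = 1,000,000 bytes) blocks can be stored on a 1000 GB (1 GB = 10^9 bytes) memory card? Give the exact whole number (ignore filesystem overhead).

97,560

Capacity: 1000 GB = 1,000,000,000,000 bytes
Per item: 10.25 MB = 10,250,000 bytes
⌊1,000,000,000,000 / 10,250,000⌋ = 97,560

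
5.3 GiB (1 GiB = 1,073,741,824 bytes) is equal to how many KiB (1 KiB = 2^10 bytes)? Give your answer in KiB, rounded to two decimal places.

5,557,452.80 KiB

5.3 GiB = 5.3 × 2^30 bytes = 5,690,831,667.2 bytes
1 KiB = 1,024 bytes
5,690,831,667.2 / 1,024 = 5,557,452.80 KiB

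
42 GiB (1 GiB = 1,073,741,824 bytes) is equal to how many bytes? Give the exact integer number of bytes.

42 × 1,073,741,824 = 45,097,156,608 bytes  (1 GiB = 2^30 bytes)

45,097,156,608 bytes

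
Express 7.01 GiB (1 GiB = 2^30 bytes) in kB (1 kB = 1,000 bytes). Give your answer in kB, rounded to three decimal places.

7,526,930.186 kB

7.01 GiB × 1,073,741,824 bytes/GiB = 7,526,930,186.24 bytes
1 kB = 10^3 bytes = 1,000 bytes
7,526,930,186.24 / 1,000 = 7,526,930.186 kB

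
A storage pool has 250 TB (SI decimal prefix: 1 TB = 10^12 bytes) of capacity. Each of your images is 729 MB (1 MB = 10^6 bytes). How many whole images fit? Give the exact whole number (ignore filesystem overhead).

Capacity: 250 TB = 250,000,000,000,000 bytes
Per item: 729 MB = 729,000,000 bytes
⌊250,000,000,000,000 / 729,000,000⌋ = 342,935

342,935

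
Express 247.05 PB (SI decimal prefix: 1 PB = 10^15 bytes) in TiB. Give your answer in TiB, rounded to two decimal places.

247.05 PB = 247.05 × 10^15 bytes = 247,050,000,000,000,000 bytes
1 TiB = 2^40 bytes = 1,099,511,627,776 bytes
247,050,000,000,000,000 / 1,099,511,627,776 = 224,690.67 TiB

224,690.67 TiB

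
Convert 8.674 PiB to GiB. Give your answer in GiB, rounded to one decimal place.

8.674 PiB = 8.674 × 2^50 bytes = 9,766,055,791,952,920.576 bytes
1 GiB = 2^30 bytes = 1,073,741,824 bytes
9,766,055,791,952,920.576 / 1,073,741,824 = 9,095,348.2 GiB

9,095,348.2 GiB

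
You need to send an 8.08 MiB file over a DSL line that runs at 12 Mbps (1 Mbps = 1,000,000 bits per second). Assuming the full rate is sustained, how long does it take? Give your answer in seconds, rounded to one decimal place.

5.6 seconds

8.08 MiB = 8,472,494.08 bytes = 67,779,952.64 bits
12 Mbps = 12,000,000 bits/s
time = 67,779,952.64 / 12,000,000 = 5.6 s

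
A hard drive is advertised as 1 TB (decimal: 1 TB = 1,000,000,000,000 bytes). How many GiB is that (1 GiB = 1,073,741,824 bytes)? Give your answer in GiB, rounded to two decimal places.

931.32 GiB

1 TB = 1 × 10^12 bytes = 1,000,000,000,000 bytes
1 GiB = 2^30 bytes = 1,073,741,824 bytes
1,000,000,000,000 / 1,073,741,824 = 931.32 GiB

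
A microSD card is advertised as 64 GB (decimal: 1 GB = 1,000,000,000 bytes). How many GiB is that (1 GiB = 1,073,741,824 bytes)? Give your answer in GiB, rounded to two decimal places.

64 GB = 64 × 10^9 bytes = 64,000,000,000 bytes
1 GiB = 1,073,741,824 bytes
64,000,000,000 / 1,073,741,824 = 59.60 GiB

59.60 GiB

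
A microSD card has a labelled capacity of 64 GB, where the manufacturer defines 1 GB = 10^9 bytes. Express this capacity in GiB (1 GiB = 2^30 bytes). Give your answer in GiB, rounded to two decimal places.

64 GB × 1,000,000,000 bytes/GB = 64,000,000,000 bytes
1 GiB = 1,073,741,824 bytes
64,000,000,000 / 1,073,741,824 = 59.60 GiB

59.60 GiB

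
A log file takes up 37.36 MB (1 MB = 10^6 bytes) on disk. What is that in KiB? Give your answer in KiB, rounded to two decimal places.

36,484.38 KiB

37.36 MB = 37.36 × 10^6 bytes = 37,360,000 bytes
1 KiB = 1,024 bytes
37,360,000 / 1,024 = 36,484.38 KiB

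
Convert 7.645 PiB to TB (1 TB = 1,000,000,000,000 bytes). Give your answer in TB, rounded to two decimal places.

8,607.50 TB

7.645 PiB = 7.645 × 2^50 bytes = 8,607,504,787,811,860.48 bytes
1 TB = 1,000,000,000,000 bytes
8,607,504,787,811,860.48 / 1,000,000,000,000 = 8,607.50 TB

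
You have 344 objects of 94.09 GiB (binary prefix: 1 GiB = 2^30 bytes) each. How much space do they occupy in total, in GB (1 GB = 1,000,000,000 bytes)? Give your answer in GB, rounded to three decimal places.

34,753.759 GB

Total = 344 × 94.09 GiB = 32366.96 GiB
= 32366.96 × 1,073,741,824 bytes = 34,753,758,667,735.04 bytes
1 GB = 1,000,000,000 bytes
34,753,758,667,735.04 / 1,000,000,000 = 34,753.759 GB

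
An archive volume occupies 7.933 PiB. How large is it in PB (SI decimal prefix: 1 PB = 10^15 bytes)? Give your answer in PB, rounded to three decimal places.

8.932 PB

7.933 PiB × 1,125,899,906,842,624 bytes/PiB = 8,931,763,960,982,536.192 bytes
1 PB = 10^15 bytes = 1,000,000,000,000,000 bytes
8,931,763,960,982,536.192 / 1,000,000,000,000,000 = 8.932 PB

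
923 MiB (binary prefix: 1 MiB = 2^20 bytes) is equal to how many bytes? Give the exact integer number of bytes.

923 × 1,048,576 = 967,835,648 bytes  (1 MiB = 2^20 bytes)

967,835,648 bytes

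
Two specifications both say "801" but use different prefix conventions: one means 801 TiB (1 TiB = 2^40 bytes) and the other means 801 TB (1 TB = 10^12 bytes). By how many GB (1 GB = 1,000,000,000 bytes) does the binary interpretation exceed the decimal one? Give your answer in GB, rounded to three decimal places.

801 TiB = 801 × 1,099,511,627,776 = 880,708,813,848,576 bytes
801 TB = 801 × 1,000,000,000,000 = 801,000,000,000,000 bytes
difference = 79,708,813,848,576 bytes
79,708,813,848,576 / 1,000,000,000 = 79,708.814 GB

79,708.814 GB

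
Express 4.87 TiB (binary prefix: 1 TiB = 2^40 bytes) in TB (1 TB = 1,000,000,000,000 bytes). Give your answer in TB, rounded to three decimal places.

5.355 TB

4.87 TiB × 1,099,511,627,776 bytes/TiB = 5,354,621,627,269.12 bytes
1 TB = 10^12 bytes = 1,000,000,000,000 bytes
5,354,621,627,269.12 / 1,000,000,000,000 = 5.355 TB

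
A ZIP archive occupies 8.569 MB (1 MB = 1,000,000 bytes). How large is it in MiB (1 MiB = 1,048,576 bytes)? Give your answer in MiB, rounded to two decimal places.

8.569 MB = 8.569 × 10^6 bytes = 8,569,000 bytes
1 MiB = 1,048,576 bytes
8,569,000 / 1,048,576 = 8.17 MiB

8.17 MiB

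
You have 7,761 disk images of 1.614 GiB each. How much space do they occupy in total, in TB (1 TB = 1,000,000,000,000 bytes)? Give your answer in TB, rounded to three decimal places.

Total = 7,761 × 1.614 GiB = 12526.254 GiB
= 12526.254 × 1,073,741,824 bytes = 13,449,962,817,847.296 bytes
1 TB = 1,000,000,000,000 bytes
13,449,962,817,847.296 / 1,000,000,000,000 = 13.450 TB

13.450 TB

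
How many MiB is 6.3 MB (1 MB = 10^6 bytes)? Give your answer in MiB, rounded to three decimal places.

6.3 MB = 6.3 × 10^6 bytes = 6,300,000 bytes
1 MiB = 1,048,576 bytes
6,300,000 / 1,048,576 = 6.008 MiB

6.008 MiB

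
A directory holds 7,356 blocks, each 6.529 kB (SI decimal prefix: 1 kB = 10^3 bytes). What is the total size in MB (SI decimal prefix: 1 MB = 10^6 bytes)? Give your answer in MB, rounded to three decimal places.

Total = 7,356 × 6.529 kB = 48027.324 kB
= 48027.324 × 1,000 bytes = 48,027,324 bytes
1 MB = 1,000,000 bytes
48,027,324 / 1,000,000 = 48.027 MB

48.027 MB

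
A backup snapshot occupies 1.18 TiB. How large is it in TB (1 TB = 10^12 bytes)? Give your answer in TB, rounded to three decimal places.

1.297 TB

1.18 TiB × 1,099,511,627,776 bytes/TiB = 1,297,423,720,775.68 bytes
1 TB = 10^12 bytes = 1,000,000,000,000 bytes
1,297,423,720,775.68 / 1,000,000,000,000 = 1.297 TB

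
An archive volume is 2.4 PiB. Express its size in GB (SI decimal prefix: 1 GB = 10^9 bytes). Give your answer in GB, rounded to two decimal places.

2.4 PiB = 2.4 × 2^50 bytes = 2,702,159,776,422,297.6 bytes
1 GB = 10^9 bytes = 1,000,000,000 bytes
2,702,159,776,422,297.6 / 1,000,000,000 = 2,702,159.78 GB

2,702,159.78 GB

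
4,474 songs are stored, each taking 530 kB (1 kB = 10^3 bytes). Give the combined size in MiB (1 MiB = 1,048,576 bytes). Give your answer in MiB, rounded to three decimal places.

2,261.372 MiB

Total = 4,474 × 530 kB = 2,371,220 kB
= 2,371,220 × 1,000 bytes = 2,371,220,000 bytes
1 MiB = 1,048,576 bytes
2,371,220,000 / 1,048,576 = 2,261.372 MiB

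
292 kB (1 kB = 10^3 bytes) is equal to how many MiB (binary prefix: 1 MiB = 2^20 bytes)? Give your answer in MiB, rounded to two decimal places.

292 kB = 292 × 10^3 bytes = 292,000 bytes
1 MiB = 2^20 bytes = 1,048,576 bytes
292,000 / 1,048,576 = 0.28 MiB

0.28 MiB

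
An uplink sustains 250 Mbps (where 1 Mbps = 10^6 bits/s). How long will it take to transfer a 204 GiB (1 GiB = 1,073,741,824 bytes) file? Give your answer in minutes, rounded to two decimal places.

116.82 minutes

204 GiB = 219,043,332,096 bytes = 1,752,346,656,768 bits
250 Mbps = 250,000,000 bits/s
time = 1,752,346,656,768 / 250,000,000 = 7,009.387 s
7,009.387 s / 60 = 116.82 minutes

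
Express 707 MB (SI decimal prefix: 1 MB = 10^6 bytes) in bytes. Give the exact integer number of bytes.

707 × 1,000,000 = 707,000,000 bytes

707,000,000 bytes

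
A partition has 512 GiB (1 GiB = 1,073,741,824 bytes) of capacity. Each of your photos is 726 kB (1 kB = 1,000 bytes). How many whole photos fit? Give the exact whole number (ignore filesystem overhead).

757,239

Capacity: 512 GiB = 549,755,813,888 bytes
Per item: 726 kB = 726,000 bytes
⌊549,755,813,888 / 726,000⌋ = 757,239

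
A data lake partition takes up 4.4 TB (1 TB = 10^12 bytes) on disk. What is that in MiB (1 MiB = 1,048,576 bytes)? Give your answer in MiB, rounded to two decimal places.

4.4 TB = 4.4 × 10^12 bytes = 4,400,000,000,000 bytes
1 MiB = 1,048,576 bytes
4,400,000,000,000 / 1,048,576 = 4,196,166.99 MiB

4,196,166.99 MiB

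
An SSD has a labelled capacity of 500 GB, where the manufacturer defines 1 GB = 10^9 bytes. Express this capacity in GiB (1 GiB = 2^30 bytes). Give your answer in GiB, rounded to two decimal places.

500 GB = 500 × 10^9 bytes = 500,000,000,000 bytes
1 GiB = 1,073,741,824 bytes
500,000,000,000 / 1,073,741,824 = 465.66 GiB

465.66 GiB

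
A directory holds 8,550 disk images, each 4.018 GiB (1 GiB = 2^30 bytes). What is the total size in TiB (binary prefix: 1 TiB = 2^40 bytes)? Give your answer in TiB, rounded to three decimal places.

33.549 TiB

Total = 8,550 × 4.018 GiB = 34353.9 GiB
= 34353.9 × 1,073,741,824 bytes = 36,887,219,247,513.6 bytes
1 TiB = 1,099,511,627,776 bytes
36,887,219,247,513.6 / 1,099,511,627,776 = 33.549 TiB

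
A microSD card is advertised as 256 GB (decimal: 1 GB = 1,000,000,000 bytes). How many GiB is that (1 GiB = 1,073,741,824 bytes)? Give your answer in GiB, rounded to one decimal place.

256 GB = 256 × 10^9 bytes = 256,000,000,000 bytes
1 GiB = 1,073,741,824 bytes
256,000,000,000 / 1,073,741,824 = 238.4 GiB

238.4 GiB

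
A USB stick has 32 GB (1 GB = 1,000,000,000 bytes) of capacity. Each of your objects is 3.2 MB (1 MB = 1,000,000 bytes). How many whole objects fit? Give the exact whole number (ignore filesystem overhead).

Capacity: 32 GB = 32,000,000,000 bytes
Per item: 3.2 MB = 3,200,000 bytes
⌊32,000,000,000 / 3,200,000⌋ = 10,000

10,000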